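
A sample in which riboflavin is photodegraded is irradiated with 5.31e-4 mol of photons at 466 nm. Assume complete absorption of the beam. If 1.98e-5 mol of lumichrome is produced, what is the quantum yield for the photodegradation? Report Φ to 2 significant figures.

Φ = 1.98e-5 mol / 5.31e-4 mol photons = 0.037.

Φ = 0.037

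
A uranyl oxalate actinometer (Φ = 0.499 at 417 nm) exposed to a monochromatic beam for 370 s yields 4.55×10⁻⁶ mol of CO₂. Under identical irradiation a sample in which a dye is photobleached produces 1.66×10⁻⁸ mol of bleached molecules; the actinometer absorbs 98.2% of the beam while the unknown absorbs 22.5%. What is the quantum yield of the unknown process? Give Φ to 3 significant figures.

Φ = 0.00795

Photons absorbed by the actinometer: 4.55×10⁻⁶ / 0.499 = 9.118×10⁻⁶ mol.
Incident flux: 9.118×10⁻⁶ / 0.982 = 9.285×10⁻⁶ einstein.
Absorbed by unknown: 0.225 × 9.285×10⁻⁶ = 2.089×10⁻⁶ mol.
Φ(unknown) = 1.66×10⁻⁸ / 2.089×10⁻⁶ = 0.00795.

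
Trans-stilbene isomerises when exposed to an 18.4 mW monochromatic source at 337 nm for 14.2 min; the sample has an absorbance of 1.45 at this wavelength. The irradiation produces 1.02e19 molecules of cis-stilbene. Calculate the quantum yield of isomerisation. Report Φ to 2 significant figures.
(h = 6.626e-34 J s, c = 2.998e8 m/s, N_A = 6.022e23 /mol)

Φ = 0.40

Product: 1.02e19 / 6.022e23 = 1.694e-5 mol.
Photon energy at 337 nm: hc/λ = (6.626e-34)(2.998e8)/(337e-9) = 5.895e-19 J.
Energy delivered: (18.4 mW)(852 s) = 15.68 J.
Photons incident: 15.68 / 5.895e-19 = 2.660e19, i.e. 2.660e19/6.022e23 = 4.417e-5 mol.
Fraction absorbed: 1 − 10^(−1.45) = 0.9645.
Photons absorbed: 0.9645 × 4.417e-5 = 4.260e-5 mol.
Φ = 1.694e-5 mol / 4.260e-5 mol photons = 0.40.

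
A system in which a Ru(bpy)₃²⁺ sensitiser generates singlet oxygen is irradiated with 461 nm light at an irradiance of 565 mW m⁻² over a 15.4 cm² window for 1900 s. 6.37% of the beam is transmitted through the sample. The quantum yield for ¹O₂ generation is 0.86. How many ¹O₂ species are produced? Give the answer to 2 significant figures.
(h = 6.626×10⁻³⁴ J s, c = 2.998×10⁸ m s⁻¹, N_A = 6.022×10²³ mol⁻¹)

Photon energy at 461 nm: hc/λ = (6.626×10⁻³⁴)(2.998×10⁸)/(461×10⁻⁹) = 4.309×10⁻¹⁹ J.
Energy delivered: (565 mW m⁻²)(15.4×10⁻⁴ m²)(1900 s) = 1.653 J.
Photons incident: 1.653 / 4.309×10⁻¹⁹ = 3.836×10¹⁸, i.e. 3.836×10¹⁸/6.022×10²³ = 6.370×10⁻⁶ mol.
Fraction absorbed: 1 − 6.37/100 = 0.9363.
Photons absorbed: 0.9363 × 6.370×10⁻⁶ = 5.964×10⁻⁶ mol.
Product: Φ × n_abs = 0.86 × 5.964×10⁻⁶ = 5.129×10⁻⁶ mol.
As a count: 5.129×10⁻⁶ × 6.022×10²³ = 3.1×10¹⁸.

3.1×10¹⁸ species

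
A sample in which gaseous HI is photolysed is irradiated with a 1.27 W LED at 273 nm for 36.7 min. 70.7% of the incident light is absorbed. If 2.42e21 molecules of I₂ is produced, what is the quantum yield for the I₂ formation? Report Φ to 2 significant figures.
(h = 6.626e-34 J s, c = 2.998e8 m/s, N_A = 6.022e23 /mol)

Φ = 0.89

Product: 2.42e21 / 6.022e23 = 0.004019 mol.
Photon energy at 273 nm: hc/λ = (6.626e-34)(2.998e8)/(273e-9) = 7.276e-19 J.
Energy delivered: (1.27 W)(2202 s) = 2797 J.
Photons incident: 2797 / 7.276e-19 = 3.844e21, i.e. 3.844e21/6.022e23 = 0.006383 mol.
Photons absorbed: 0.707 × 0.006383 = 0.004513 mol.
Φ = 0.004019 mol / 0.004513 mol photons = 0.89.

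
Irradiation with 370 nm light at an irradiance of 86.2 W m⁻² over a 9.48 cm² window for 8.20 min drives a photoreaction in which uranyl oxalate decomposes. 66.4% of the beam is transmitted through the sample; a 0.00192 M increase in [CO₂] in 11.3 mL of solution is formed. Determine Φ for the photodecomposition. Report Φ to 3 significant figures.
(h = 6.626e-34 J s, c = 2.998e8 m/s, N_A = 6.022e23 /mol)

Product: (0.00192 M)(0.0113 L) = 2.170e-5 mol.
Photon energy at 370 nm: hc/λ = (6.626e-34)(2.998e8)/(370e-9) = 5.369e-19 J.
Energy delivered: (86.2 W m⁻²)(9.48e-4 m²)(492 s) = 40.21 J.
Photons incident: 40.21 / 5.369e-19 = 7.489e19, i.e. 7.489e19/6.022e23 = 1.244e-4 mol.
Fraction absorbed: 1 − 66.4/100 = 0.3360.
Photons absorbed: 0.3360 × 1.244e-4 = 4.180e-5 mol.
Φ = 2.170e-5 mol / 4.180e-5 mol photons = 0.519.

Φ = 0.519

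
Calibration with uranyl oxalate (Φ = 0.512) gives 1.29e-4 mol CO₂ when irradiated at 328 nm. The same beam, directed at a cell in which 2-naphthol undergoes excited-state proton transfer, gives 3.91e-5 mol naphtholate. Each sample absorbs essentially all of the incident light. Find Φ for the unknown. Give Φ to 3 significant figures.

Φ = 0.155

Photons absorbed by the actinometer: 1.29e-4 / 0.512 = 2.520e-4 mol.
Φ(unknown) = 3.91e-5 / 2.520e-4 = 0.155.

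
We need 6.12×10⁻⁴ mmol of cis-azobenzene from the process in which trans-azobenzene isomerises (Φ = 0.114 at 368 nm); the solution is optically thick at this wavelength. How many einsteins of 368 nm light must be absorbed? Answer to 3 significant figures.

Product: 6.12×10⁻⁴ mmol = 6.12×10⁻⁷ mol.
Photons that must be absorbed: 6.12×10⁻⁷ / 0.114 = 5.368×10⁻⁶ mol.

5.37×10⁻⁶ einstein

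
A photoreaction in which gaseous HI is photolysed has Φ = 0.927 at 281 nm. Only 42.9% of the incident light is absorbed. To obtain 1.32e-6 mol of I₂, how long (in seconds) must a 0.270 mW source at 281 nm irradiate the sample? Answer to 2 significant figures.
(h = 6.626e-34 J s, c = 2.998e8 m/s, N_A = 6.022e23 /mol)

t ≈ 5200 s

Photons that must be absorbed: 1.32e-6 / 0.927 = 1.424e-6 mol.
Incident photons needed: 1.424e-6 / 0.429 = 3.319e-6 mol.
Photon energy: hc/λ = 7.069e-19 J; per mole, 4.257e5 J mol⁻¹.
Energy required: 3.319e-6 × 4.257e5 = 1.413 J.
Time: 1.413 J / 0.00027 W = 5200 s.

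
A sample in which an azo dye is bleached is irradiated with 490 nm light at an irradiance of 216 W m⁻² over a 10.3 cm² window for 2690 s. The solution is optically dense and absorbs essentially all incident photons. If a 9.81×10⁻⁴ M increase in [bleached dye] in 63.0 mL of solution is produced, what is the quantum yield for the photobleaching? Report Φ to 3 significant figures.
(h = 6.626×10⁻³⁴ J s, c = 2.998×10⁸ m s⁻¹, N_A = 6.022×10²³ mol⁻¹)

Product: (9.81×10⁻⁴ M)(0.063 L) = 6.180×10⁻⁵ mol.
Photon energy at 490 nm: hc/λ = (6.626×10⁻³⁴)(2.998×10⁸)/(490×10⁻⁹) = 4.054×10⁻¹⁹ J.
Energy delivered: (216 W m⁻²)(10.3×10⁻⁴ m²)(2690 s) = 598.5 J.
Photons incident: 598.5 / 4.054×10⁻¹⁹ = 1.476×10²¹, i.e. 1.476×10²¹/6.022×10²³ = 0.002451 mol.
Φ = 6.180×10⁻⁵ mol / 0.002451 mol photons = 0.0252.

Φ = 0.0252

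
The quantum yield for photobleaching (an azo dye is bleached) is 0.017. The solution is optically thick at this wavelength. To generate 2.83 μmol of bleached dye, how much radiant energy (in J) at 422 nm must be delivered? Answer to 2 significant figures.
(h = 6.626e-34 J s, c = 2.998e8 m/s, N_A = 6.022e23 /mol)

47 J

Product: 2.83 μmol = 2.83e-6 mol.
Photons that must be absorbed: 2.83e-6 / 0.017 = 1.665e-4 mol.
Photon energy: hc/λ = 4.707e-19 J; per mole, 2.835e5 J mol⁻¹.
Energy required: 1.665e-4 × 2.835e5 = 47 J.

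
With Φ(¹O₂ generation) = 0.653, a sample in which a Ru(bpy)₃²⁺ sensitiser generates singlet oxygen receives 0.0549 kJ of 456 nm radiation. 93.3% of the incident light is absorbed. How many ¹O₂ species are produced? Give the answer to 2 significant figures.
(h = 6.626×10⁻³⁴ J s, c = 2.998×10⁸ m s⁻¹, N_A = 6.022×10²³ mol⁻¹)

7.7×10¹⁹ species

Photon energy at 456 nm: hc/λ = (6.626×10⁻³⁴)(2.998×10⁸)/(456×10⁻⁹) = 4.356×10⁻¹⁹ J.
Incident energy: 0.0549 kJ = 54.9 J.
Photons incident: 54.9 / 4.356×10⁻¹⁹ = 1.260×10²⁰, i.e. 1.260×10²⁰/6.022×10²³ = 2.092×10⁻⁴ mol.
Photons absorbed: 0.933 × 2.092×10⁻⁴ = 1.952×10⁻⁴ mol.
Product: Φ × n_abs = 0.653 × 1.952×10⁻⁴ = 1.275×10⁻⁴ mol.
As a count: 1.275×10⁻⁴ × 6.022×10²³ = 7.7×10¹⁹.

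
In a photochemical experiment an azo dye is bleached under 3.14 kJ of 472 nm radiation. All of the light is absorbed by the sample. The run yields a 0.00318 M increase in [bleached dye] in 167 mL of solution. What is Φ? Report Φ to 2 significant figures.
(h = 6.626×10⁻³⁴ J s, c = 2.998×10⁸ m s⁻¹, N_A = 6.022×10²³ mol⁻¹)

Product: (0.00318 M)(0.167 L) = 5.311×10⁻⁴ mol.
Photon energy at 472 nm: hc/λ = (6.626×10⁻³⁴)(2.998×10⁸)/(472×10⁻⁹) = 4.209×10⁻¹⁹ J.
Incident energy: 3.14 kJ = 3140 J.
Photons incident: 3140 / 4.209×10⁻¹⁹ = 7.460×10²¹, i.e. 7.460×10²¹/6.022×10²³ = 0.01239 mol.
Φ = 5.311×10⁻⁴ mol / 0.01239 mol photons = 0.043.

Φ = 0.043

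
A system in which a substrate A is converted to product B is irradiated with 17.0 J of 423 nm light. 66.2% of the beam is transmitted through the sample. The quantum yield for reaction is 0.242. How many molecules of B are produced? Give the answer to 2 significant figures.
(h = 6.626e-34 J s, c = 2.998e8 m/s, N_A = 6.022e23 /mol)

Photon energy at 423 nm: hc/λ = (6.626e-34)(2.998e8)/(423e-9) = 4.696e-19 J.
Photons incident: 17.0 / 4.696e-19 = 3.620e19, i.e. 3.620e19/6.022e23 = 6.011e-5 mol.
Fraction absorbed: 1 − 66.2/100 = 0.3380.
Photons absorbed: 0.3380 × 6.011e-5 = 2.032e-5 mol.
Product: Φ × n_abs = 0.242 × 2.032e-5 = 4.917e-6 mol.
As a count: 4.917e-6 × 6.022e23 = 3.0e18.

3.0e18 molecules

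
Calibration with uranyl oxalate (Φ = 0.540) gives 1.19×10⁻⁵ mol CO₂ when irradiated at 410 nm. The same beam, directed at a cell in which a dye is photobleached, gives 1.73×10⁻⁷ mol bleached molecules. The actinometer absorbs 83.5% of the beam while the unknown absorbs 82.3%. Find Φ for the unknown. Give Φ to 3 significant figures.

Photons absorbed by the actinometer: 1.19×10⁻⁵ / 0.540 = 2.204×10⁻⁵ mol.
Incident flux: 2.204×10⁻⁵ / 0.835 = 2.640×10⁻⁵ einstein.
Absorbed by unknown: 0.823 × 2.640×10⁻⁵ = 2.173×10⁻⁵ mol.
Φ(unknown) = 1.73×10⁻⁷ / 2.173×10⁻⁵ = 0.00796.

Φ = 0.00796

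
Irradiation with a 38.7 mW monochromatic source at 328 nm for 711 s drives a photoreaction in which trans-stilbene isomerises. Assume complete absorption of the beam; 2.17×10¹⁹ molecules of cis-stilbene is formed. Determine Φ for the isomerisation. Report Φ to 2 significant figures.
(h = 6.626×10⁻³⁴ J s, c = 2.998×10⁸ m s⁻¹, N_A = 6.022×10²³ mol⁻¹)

Φ = 0.48

Product: 2.17×10¹⁹ / 6.022×10²³ = 3.603×10⁻⁵ mol.
Photon energy at 328 nm: hc/λ = (6.626×10⁻³⁴)(2.998×10⁸)/(328×10⁻⁹) = 6.056×10⁻¹⁹ J.
Energy delivered: (38.7 mW)(711 s) = 27.52 J.
Photons incident: 27.52 / 6.056×10⁻¹⁹ = 4.544×10¹⁹, i.e. 4.544×10¹⁹/6.022×10²³ = 7.546×10⁻⁵ mol.
Φ = 3.603×10⁻⁵ mol / 7.546×10⁻⁵ mol photons = 0.48.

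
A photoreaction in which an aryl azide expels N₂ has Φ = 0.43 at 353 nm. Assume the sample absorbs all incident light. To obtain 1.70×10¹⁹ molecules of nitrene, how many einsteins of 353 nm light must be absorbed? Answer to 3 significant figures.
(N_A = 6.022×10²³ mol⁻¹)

Product: 1.70×10¹⁹ / 6.022×10²³ = 2.823×10⁻⁵ mol.
Photons that must be absorbed: 2.823×10⁻⁵ / 0.43 = 6.565×10⁻⁵ mol.

6.57×10⁻⁵ einstein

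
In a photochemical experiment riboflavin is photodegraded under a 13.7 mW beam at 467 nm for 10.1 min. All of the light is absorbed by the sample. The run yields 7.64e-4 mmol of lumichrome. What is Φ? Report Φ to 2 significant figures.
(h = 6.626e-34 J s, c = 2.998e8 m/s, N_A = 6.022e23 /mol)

Product: 7.64e-4 mmol = 7.64e-7 mol.
Photon energy at 467 nm: hc/λ = (6.626e-34)(2.998e8)/(467e-9) = 4.254e-19 J.
Energy delivered: (13.7 mW)(606 s) = 8.302 J.
Photons incident: 8.302 / 4.254e-19 = 1.952e19, i.e. 1.952e19/6.022e23 = 3.241e-5 mol.
Φ = 7.64e-7 mol / 3.241e-5 mol photons = 0.024.

Φ = 0.024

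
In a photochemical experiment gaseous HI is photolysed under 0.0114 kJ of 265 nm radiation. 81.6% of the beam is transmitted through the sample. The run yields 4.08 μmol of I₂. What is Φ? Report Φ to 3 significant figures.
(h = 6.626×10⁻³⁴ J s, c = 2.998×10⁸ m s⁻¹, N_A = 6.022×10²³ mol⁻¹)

Φ = 0.878

Product: 4.08 μmol = 4.08×10⁻⁶ mol.
Photon energy at 265 nm: hc/λ = (6.626×10⁻³⁴)(2.998×10⁸)/(265×10⁻⁹) = 7.496×10⁻¹⁹ J.
Incident energy: 0.0114 kJ = 11.4 J.
Photons incident: 11.4 / 7.496×10⁻¹⁹ = 1.521×10¹⁹, i.e. 1.521×10¹⁹/6.022×10²³ = 2.526×10⁻⁵ mol.
Fraction absorbed: 1 − 81.6/100 = 0.1840.
Photons absorbed: 0.1840 × 2.526×10⁻⁵ = 4.648×10⁻⁶ mol.
Φ = 4.08×10⁻⁶ mol / 4.648×10⁻⁶ mol photons = 0.878.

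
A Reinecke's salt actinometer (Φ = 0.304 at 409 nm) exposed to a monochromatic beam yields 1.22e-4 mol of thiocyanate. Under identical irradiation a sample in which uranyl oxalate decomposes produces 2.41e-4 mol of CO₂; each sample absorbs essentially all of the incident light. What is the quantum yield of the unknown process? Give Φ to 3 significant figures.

Photons absorbed by the actinometer: 1.22e-4 / 0.304 = 4.013e-4 mol.
Φ(unknown) = 2.41e-4 / 4.013e-4 = 0.601.

Φ = 0.601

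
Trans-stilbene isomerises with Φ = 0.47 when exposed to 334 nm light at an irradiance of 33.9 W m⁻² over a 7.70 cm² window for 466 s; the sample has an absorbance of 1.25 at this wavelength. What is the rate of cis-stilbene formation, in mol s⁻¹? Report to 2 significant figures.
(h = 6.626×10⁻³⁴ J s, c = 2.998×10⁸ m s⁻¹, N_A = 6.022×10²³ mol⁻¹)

3.2×10⁻⁸ mol s⁻¹

Photon energy at 334 nm: hc/λ = (6.626×10⁻³⁴)(2.998×10⁸)/(334×10⁻⁹) = 5.948×10⁻¹⁹ J.
Energy delivered: (33.9 W m⁻²)(7.70×10⁻⁴ m²)(466 s) = 12.16 J.
Photons incident: 12.16 / 5.948×10⁻¹⁹ = 2.044×10¹⁹, i.e. 2.044×10¹⁹/6.022×10²³ = 3.394×10⁻⁵ mol.
Fraction absorbed: 1 − 10^(−1.25) = 0.9438.
Photons absorbed: 0.9438 × 3.394×10⁻⁵ = 3.203×10⁻⁵ mol.
Product formed: 0.47 × 3.203×10⁻⁵ = 1.505×10⁻⁵ mol.
Rate: 1.505×10⁻⁵ / 466 s = 3.2×10⁻⁸ mol s⁻¹.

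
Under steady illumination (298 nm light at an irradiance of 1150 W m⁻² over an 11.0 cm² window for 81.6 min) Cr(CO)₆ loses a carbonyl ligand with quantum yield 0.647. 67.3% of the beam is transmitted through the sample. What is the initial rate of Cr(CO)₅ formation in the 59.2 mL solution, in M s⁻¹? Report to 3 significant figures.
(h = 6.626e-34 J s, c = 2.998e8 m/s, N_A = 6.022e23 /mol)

Photon energy at 298 nm: hc/λ = (6.626e-34)(2.998e8)/(298e-9) = 6.666e-19 J.
Energy delivered: (1150 W m⁻²)(11.0e-4 m²)(4896 s) = 6193 J.
Photons incident: 6193 / 6.666e-19 = 9.290e21, i.e. 9.290e21/6.022e23 = 0.01543 mol.
Fraction absorbed: 1 − 67.3/100 = 0.3270.
Photons absorbed: 0.3270 × 0.01543 = 0.005046 mol.
Product formed: 0.647 × 0.005046 = 0.003265 mol.
Rate: 0.003265 mol / (4896 s × 0.0592 L) = 1.13e-5 M s⁻¹.

1.13e-5 M s⁻¹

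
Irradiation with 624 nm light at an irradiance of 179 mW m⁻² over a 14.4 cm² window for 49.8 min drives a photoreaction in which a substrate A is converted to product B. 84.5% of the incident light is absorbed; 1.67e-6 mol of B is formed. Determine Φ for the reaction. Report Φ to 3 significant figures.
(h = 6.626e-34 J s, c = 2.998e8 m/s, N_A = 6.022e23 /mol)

Photon energy at 624 nm: hc/λ = (6.626e-34)(2.998e8)/(624e-9) = 3.183e-19 J.
Energy delivered: (179 mW m⁻²)(14.4e-4 m²)(2988 s) = 0.7702 J.
Photons incident: 0.7702 / 3.183e-19 = 2.420e18, i.e. 2.420e18/6.022e23 = 4.019e-6 mol.
Photons absorbed: 0.845 × 4.019e-6 = 3.396e-6 mol.
Φ = 1.67e-6 mol / 3.396e-6 mol photons = 0.492.

Φ = 0.492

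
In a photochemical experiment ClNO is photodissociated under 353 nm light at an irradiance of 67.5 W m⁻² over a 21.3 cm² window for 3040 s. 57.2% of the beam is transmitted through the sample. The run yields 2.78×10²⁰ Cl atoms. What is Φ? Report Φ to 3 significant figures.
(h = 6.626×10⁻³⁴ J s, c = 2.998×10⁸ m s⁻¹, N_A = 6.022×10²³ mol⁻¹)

Φ = 0.836

Product: 2.78×10²⁰ / 6.022×10²³ = 4.616×10⁻⁴ mol.
Photon energy at 353 nm: hc/λ = (6.626×10⁻³⁴)(2.998×10⁸)/(353×10⁻⁹) = 5.627×10⁻¹⁹ J.
Energy delivered: (67.5 W m⁻²)(21.3×10⁻⁴ m²)(3040 s) = 437.1 J.
Photons incident: 437.1 / 5.627×10⁻¹⁹ = 7.768×10²⁰, i.e. 7.768×10²⁰/6.022×10²³ = 0.001290 mol.
Fraction absorbed: 1 − 57.2/100 = 0.4280.
Photons absorbed: 0.4280 × 0.001290 = 5.521×10⁻⁴ mol.
Φ = 4.616×10⁻⁴ mol / 5.521×10⁻⁴ mol photons = 0.836.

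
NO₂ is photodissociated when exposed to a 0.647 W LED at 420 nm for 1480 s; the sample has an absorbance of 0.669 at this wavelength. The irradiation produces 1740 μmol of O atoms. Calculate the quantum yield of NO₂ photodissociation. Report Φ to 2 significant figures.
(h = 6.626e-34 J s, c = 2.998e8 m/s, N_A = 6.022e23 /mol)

Φ = 0.66

Product: 1740 μmol = 0.00174 mol.
Photon energy at 420 nm: hc/λ = (6.626e-34)(2.998e8)/(420e-9) = 4.730e-19 J.
Energy delivered: (0.647 W)(1480 s) = 957.6 J.
Photons incident: 957.6 / 4.730e-19 = 2.025e21, i.e. 2.025e21/6.022e23 = 0.003363 mol.
Fraction absorbed: 1 − 10^(−0.669) = 0.7857.
Photons absorbed: 0.7857 × 0.003363 = 0.002642 mol.
Φ = 0.00174 mol / 0.002642 mol photons = 0.66.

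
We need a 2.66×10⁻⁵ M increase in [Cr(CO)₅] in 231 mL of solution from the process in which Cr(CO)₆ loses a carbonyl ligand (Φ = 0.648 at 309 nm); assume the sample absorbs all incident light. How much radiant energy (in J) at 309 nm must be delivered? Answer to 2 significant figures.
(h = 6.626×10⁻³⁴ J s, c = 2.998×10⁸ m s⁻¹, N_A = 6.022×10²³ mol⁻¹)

3.7 J

Product: (2.66×10⁻⁵ M)(0.231 L) = 6.145×10⁻⁶ mol.
Photons that must be absorbed: 6.145×10⁻⁶ / 0.648 = 9.483×10⁻⁶ mol.
Photon energy: hc/λ = 6.429×10⁻¹⁹ J; per mole, 3.872×10⁵ J mol⁻¹.
Energy required: 9.483×10⁻⁶ × 3.872×10⁵ = 3.7 J.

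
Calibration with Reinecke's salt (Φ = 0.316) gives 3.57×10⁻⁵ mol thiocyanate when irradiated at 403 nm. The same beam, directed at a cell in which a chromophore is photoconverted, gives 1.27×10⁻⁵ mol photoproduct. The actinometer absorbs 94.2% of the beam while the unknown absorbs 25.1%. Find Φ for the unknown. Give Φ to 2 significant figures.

Φ = 0.42

Photons absorbed by the actinometer: 3.57×10⁻⁵ / 0.316 = 1.130×10⁻⁴ mol.
Incident flux: 1.130×10⁻⁴ / 0.942 = 1.200×10⁻⁴ einstein.
Absorbed by unknown: 0.251 × 1.200×10⁻⁴ = 3.012×10⁻⁵ mol.
Φ(unknown) = 1.27×10⁻⁵ / 3.012×10⁻⁵ = 0.42.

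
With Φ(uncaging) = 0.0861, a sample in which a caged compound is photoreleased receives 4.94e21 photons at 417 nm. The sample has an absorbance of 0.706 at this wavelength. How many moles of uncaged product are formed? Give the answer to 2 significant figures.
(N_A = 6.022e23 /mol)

5.7e-4 mol

Moles of photons: 4.94e21 / 6.022e23 = 0.008203 mol.
Fraction absorbed: 1 − 10^(−0.706) = 0.8032.
Photons absorbed: 0.8032 × 0.008203 = 0.006589 mol.
Product: Φ × n_abs = 0.0861 × 0.006589 = 5.673e-4 mol.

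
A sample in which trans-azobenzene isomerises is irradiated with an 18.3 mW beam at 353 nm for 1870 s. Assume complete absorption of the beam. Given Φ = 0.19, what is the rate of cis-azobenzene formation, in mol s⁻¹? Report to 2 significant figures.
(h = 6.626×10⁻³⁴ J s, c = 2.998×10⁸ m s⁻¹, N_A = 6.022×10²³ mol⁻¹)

1.0×10⁻⁸ mol s⁻¹

Photon energy at 353 nm: hc/λ = (6.626×10⁻³⁴)(2.998×10⁸)/(353×10⁻⁹) = 5.627×10⁻¹⁹ J.
Energy delivered: (18.3 mW)(1870 s) = 34.22 J.
Photons incident: 34.22 / 5.627×10⁻¹⁹ = 6.081×10¹⁹, i.e. 6.081×10¹⁹/6.022×10²³ = 1.010×10⁻⁴ mol.
Product formed: 0.19 × 1.010×10⁻⁴ = 1.919×10⁻⁵ mol.
Rate: 1.919×10⁻⁵ / 1870 s = 1.0×10⁻⁸ mol s⁻¹.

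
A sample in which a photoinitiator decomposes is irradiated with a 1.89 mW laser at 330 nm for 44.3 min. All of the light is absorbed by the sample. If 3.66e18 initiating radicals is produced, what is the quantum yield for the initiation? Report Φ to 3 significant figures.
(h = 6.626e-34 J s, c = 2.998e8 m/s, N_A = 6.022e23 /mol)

Φ = 0.439

Product: 3.66e18 / 6.022e23 = 6.078e-6 mol.
Photon energy at 330 nm: hc/λ = (6.626e-34)(2.998e8)/(330e-9) = 6.020e-19 J.
Energy delivered: (1.89 mW)(2658 s) = 5.024 J.
Photons incident: 5.024 / 6.020e-19 = 8.346e18, i.e. 8.346e18/6.022e23 = 1.386e-5 mol.
Φ = 6.078e-6 mol / 1.386e-5 mol photons = 0.439.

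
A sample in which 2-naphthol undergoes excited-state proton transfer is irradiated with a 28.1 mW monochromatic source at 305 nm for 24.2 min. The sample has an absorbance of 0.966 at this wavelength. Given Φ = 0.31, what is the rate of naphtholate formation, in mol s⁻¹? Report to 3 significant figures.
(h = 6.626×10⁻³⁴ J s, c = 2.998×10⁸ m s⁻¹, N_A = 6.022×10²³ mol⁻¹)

1.98×10⁻⁸ mol s⁻¹

Photon energy at 305 nm: hc/λ = (6.626×10⁻³⁴)(2.998×10⁸)/(305×10⁻⁹) = 6.513×10⁻¹⁹ J.
Energy delivered: (28.1 mW)(1452 s) = 40.80 J.
Photons incident: 40.80 / 6.513×10⁻¹⁹ = 6.264×10¹⁹, i.e. 6.264×10¹⁹/6.022×10²³ = 1.040×10⁻⁴ mol.
Fraction absorbed: 1 − 10^(−0.966) = 0.8919.
Photons absorbed: 0.8919 × 1.040×10⁻⁴ = 9.276×10⁻⁵ mol.
Product formed: 0.31 × 9.276×10⁻⁵ = 2.876×10⁻⁵ mol.
Rate: 2.876×10⁻⁵ / 1452 s = 1.98×10⁻⁸ mol s⁻¹.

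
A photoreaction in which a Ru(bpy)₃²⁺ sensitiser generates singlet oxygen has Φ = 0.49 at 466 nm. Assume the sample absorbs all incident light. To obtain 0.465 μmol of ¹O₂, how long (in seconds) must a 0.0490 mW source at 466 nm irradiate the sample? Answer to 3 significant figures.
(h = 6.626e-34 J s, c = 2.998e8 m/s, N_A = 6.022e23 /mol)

Product: 0.465 μmol = 4.65e-7 mol.
Photons that must be absorbed: 4.65e-7 / 0.49 = 9.490e-7 mol.
Photon energy: hc/λ = 4.263e-19 J; per mole, 2.567e5 J mol⁻¹.
Energy required: 9.490e-7 × 2.567e5 = 0.2436 J.
Time: 0.2436 J / 4.9e-05 W = 4970 s.

t ≈ 4970 s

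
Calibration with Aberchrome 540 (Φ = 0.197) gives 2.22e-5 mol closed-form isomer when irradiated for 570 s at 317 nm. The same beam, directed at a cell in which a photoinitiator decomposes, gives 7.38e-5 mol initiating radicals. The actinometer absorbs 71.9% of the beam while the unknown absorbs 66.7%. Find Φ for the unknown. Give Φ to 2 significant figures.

Photons absorbed by the actinometer: 2.22e-5 / 0.197 = 1.127e-4 mol.
Incident flux: 1.127e-4 / 0.719 = 1.567e-4 einstein.
Absorbed by unknown: 0.667 × 1.567e-4 = 1.045e-4 mol.
Φ(unknown) = 7.38e-5 / 1.045e-4 = 0.71.

Φ = 0.71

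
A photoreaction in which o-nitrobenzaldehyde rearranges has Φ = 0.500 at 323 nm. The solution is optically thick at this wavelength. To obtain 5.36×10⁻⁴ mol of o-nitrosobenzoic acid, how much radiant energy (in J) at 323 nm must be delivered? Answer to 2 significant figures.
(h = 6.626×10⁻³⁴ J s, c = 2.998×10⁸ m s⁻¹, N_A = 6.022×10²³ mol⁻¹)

Photons that must be absorbed: 5.36×10⁻⁴ / 0.500 = 0.001072 mol.
Photon energy: hc/λ = 6.150×10⁻¹⁹ J; per mole, 3.704×10⁵ J mol⁻¹.
Energy required: 0.001072 × 3.704×10⁵ = 400 J.

400 J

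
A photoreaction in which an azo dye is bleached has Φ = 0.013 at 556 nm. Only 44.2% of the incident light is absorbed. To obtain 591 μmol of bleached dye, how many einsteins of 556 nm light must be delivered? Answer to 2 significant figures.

Product: 591 μmol = 5.91e-4 mol.
Photons that must be absorbed: 5.91e-4 / 0.013 = 0.04546 mol.
Incident photons needed: 0.04546 / 0.442 = 0.1029 mol.

0.10 einstein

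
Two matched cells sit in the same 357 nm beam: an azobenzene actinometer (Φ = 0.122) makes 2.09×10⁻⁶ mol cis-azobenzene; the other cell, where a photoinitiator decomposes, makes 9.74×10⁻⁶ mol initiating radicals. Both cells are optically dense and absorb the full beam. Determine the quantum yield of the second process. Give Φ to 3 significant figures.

Φ = 0.569

Photons absorbed by the actinometer: 2.09×10⁻⁶ / 0.122 = 1.713×10⁻⁵ mol.
Φ(unknown) = 9.74×10⁻⁶ / 1.713×10⁻⁵ = 0.569.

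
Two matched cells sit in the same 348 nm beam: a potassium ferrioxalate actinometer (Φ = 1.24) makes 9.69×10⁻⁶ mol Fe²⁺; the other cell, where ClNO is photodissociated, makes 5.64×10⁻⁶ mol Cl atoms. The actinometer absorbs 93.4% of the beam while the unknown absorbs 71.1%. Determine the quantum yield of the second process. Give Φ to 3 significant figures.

Photons absorbed by the actinometer: 9.69×10⁻⁶ / 1.24 = 7.815×10⁻⁶ mol.
Incident flux: 7.815×10⁻⁶ / 0.934 = 8.367×10⁻⁶ einstein.
Absorbed by unknown: 0.711 × 8.367×10⁻⁶ = 5.949×10⁻⁶ mol.
Φ(unknown) = 5.64×10⁻⁶ / 5.949×10⁻⁶ = 0.948.

Φ = 0.948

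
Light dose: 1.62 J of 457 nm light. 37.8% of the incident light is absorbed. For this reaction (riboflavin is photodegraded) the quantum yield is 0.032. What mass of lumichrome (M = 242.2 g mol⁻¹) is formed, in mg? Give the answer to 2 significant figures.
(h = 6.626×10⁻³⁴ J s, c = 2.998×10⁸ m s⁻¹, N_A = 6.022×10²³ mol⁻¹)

Photon energy at 457 nm: hc/λ = (6.626×10⁻³⁴)(2.998×10⁸)/(457×10⁻⁹) = 4.347×10⁻¹⁹ J.
Photons incident: 1.62 / 4.347×10⁻¹⁹ = 3.727×10¹⁸, i.e. 3.727×10¹⁸/6.022×10²³ = 6.189×10⁻⁶ mol.
Photons absorbed: 0.378 × 6.189×10⁻⁶ = 2.339×10⁻⁶ mol.
Product: Φ × n_abs = 0.032 × 2.339×10⁻⁶ = 7.485×10⁻⁸ mol.
Mass: 7.485×10⁻⁸ × 242.2 = 1.813×10⁻⁵ g = 0.018 mg.

0.018 mg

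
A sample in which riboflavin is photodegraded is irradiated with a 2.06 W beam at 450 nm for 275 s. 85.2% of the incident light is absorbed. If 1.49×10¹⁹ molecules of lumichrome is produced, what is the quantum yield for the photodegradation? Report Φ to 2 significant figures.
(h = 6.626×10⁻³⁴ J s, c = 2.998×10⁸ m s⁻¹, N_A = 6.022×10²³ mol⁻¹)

Φ = 0.014

Product: 1.49×10¹⁹ / 6.022×10²³ = 2.474×10⁻⁵ mol.
Photon energy at 450 nm: hc/λ = (6.626×10⁻³⁴)(2.998×10⁸)/(450×10⁻⁹) = 4.414×10⁻¹⁹ J.
Energy delivered: (2.06 W)(275 s) = 566.5 J.
Photons incident: 566.5 / 4.414×10⁻¹⁹ = 1.283×10²¹, i.e. 1.283×10²¹/6.022×10²³ = 0.002131 mol.
Photons absorbed: 0.852 × 0.002131 = 0.001816 mol.
Φ = 2.474×10⁻⁵ mol / 0.001816 mol photons = 0.014.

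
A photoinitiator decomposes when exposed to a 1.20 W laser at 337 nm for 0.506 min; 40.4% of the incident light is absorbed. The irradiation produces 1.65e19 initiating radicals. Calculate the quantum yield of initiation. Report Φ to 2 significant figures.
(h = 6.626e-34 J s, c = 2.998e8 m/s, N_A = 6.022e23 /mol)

Product: 1.65e19 / 6.022e23 = 2.740e-5 mol.
Photon energy at 337 nm: hc/λ = (6.626e-34)(2.998e8)/(337e-9) = 5.895e-19 J.
Energy delivered: (1.20 W)(30.36 s) = 36.43 J.
Photons incident: 36.43 / 5.895e-19 = 6.180e19, i.e. 6.180e19/6.022e23 = 1.026e-4 mol.
Photons absorbed: 0.404 × 1.026e-4 = 4.145e-5 mol.
Φ = 2.740e-5 mol / 4.145e-5 mol photons = 0.66.

Φ = 0.66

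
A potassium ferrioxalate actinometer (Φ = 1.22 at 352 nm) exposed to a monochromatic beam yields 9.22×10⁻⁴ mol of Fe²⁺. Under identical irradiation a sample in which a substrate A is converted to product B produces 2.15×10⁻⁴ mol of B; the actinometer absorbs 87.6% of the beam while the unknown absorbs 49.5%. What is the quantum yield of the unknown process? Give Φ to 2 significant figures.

Φ = 0.50

Photons absorbed by the actinometer: 9.22×10⁻⁴ / 1.22 = 7.557×10⁻⁴ mol.
Incident flux: 7.557×10⁻⁴ / 0.876 = 8.627×10⁻⁴ einstein.
Absorbed by unknown: 0.495 × 8.627×10⁻⁴ = 4.270×10⁻⁴ mol.
Φ(unknown) = 2.15×10⁻⁴ / 4.270×10⁻⁴ = 0.50.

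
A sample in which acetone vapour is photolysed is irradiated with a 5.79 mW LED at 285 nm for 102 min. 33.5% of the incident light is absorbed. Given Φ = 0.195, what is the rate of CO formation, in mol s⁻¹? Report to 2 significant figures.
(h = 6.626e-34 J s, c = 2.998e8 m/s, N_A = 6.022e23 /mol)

Photon energy at 285 nm: hc/λ = (6.626e-34)(2.998e8)/(285e-9) = 6.970e-19 J.
Energy delivered: (5.79 mW)(6120 s) = 35.43 J.
Photons incident: 35.43 / 6.970e-19 = 5.083e19, i.e. 5.083e19/6.022e23 = 8.441e-5 mol.
Photons absorbed: 0.335 × 8.441e-5 = 2.828e-5 mol.
Product formed: 0.195 × 2.828e-5 = 5.515e-6 mol.
Rate: 5.515e-6 / 6120 s = 9.0e-10 mol s⁻¹.

9.0e-10 mol s⁻¹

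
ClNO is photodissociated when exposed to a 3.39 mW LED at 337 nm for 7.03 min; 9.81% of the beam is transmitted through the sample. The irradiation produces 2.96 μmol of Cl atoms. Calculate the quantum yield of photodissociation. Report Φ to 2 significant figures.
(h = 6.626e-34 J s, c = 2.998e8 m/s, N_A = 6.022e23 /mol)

Product: 2.96 μmol = 2.96e-6 mol.
Photon energy at 337 nm: hc/λ = (6.626e-34)(2.998e8)/(337e-9) = 5.895e-19 J.
Energy delivered: (3.39 mW)(421.8 s) = 1.430 J.
Photons incident: 1.430 / 5.895e-19 = 2.426e18, i.e. 2.426e18/6.022e23 = 4.029e-6 mol.
Fraction absorbed: 1 − 9.81/100 = 0.9019.
Photons absorbed: 0.9019 × 4.029e-6 = 3.634e-6 mol.
Φ = 2.96e-6 mol / 3.634e-6 mol photons = 0.81.

Φ = 0.81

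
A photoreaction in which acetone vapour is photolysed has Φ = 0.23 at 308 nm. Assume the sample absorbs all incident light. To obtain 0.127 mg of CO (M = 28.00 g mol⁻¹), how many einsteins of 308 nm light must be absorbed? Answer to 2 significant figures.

Product: 0.127 mg / 28.00 g mol⁻¹ = 4.536e-6 mol.
Photons that must be absorbed: 4.536e-6 / 0.23 = 1.972e-5 mol.

2.0e-5 einstein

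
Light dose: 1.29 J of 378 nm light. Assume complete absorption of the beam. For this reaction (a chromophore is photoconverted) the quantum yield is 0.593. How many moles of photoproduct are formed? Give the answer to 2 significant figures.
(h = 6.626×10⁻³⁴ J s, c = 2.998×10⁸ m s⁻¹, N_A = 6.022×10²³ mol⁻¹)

2.4×10⁻⁶ mol

Photon energy at 378 nm: hc/λ = (6.626×10⁻³⁴)(2.998×10⁸)/(378×10⁻⁹) = 5.255×10⁻¹⁹ J.
Photons incident: 1.29 / 5.255×10⁻¹⁹ = 2.455×10¹⁸, i.e. 2.455×10¹⁸/6.022×10²³ = 4.077×10⁻⁶ mol.
Product: Φ × n_abs = 0.593 × 4.077×10⁻⁶ = 2.418×10⁻⁶ mol.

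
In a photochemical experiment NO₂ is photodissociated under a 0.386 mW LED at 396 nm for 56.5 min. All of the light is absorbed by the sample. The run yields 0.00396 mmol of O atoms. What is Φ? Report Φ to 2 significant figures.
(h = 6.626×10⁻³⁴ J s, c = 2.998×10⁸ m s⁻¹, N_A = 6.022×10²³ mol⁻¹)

Φ = 0.91

Product: 0.00396 mmol = 3.96×10⁻⁶ mol.
Photon energy at 396 nm: hc/λ = (6.626×10⁻³⁴)(2.998×10⁸)/(396×10⁻⁹) = 5.016×10⁻¹⁹ J.
Energy delivered: (0.386 mW)(3390 s) = 1.309 J.
Photons incident: 1.309 / 5.016×10⁻¹⁹ = 2.610×10¹⁸, i.e. 2.610×10¹⁸/6.022×10²³ = 4.334×10⁻⁶ mol.
Φ = 3.96×10⁻⁶ mol / 4.334×10⁻⁶ mol photons = 0.91.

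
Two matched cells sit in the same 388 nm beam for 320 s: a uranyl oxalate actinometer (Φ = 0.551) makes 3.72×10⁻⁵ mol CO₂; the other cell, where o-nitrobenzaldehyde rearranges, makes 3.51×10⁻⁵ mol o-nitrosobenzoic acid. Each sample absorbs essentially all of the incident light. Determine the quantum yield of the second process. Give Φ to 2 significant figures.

Φ = 0.52

Photons absorbed by the actinometer: 3.72×10⁻⁵ / 0.551 = 6.751×10⁻⁵ mol.
Φ(unknown) = 3.51×10⁻⁵ / 6.751×10⁻⁵ = 0.52.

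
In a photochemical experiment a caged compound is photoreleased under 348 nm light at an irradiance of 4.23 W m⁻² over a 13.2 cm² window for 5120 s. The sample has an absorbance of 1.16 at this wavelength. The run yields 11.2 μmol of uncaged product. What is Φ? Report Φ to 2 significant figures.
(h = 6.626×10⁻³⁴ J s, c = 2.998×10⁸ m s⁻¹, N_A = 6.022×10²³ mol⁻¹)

Φ = 0.14

Product: 11.2 μmol = 1.12×10⁻⁵ mol.
Photon energy at 348 nm: hc/λ = (6.626×10⁻³⁴)(2.998×10⁸)/(348×10⁻⁹) = 5.708×10⁻¹⁹ J.
Energy delivered: (4.23 W m⁻²)(13.2×10⁻⁴ m²)(5120 s) = 28.59 J.
Photons incident: 28.59 / 5.708×10⁻¹⁹ = 5.009×10¹⁹, i.e. 5.009×10¹⁹/6.022×10²³ = 8.318×10⁻⁵ mol.
Fraction absorbed: 1 − 10^(−1.16) = 0.9308.
Photons absorbed: 0.9308 × 8.318×10⁻⁵ = 7.742×10⁻⁵ mol.
Φ = 1.12×10⁻⁵ mol / 7.742×10⁻⁵ mol photons = 0.14.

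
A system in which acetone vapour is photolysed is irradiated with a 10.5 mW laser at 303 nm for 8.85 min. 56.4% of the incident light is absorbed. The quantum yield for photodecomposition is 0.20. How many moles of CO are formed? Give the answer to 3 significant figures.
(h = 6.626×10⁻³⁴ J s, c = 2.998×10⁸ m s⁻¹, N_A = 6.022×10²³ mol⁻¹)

1.59×10⁻⁶ mol

Photon energy at 303 nm: hc/λ = (6.626×10⁻³⁴)(2.998×10⁸)/(303×10⁻⁹) = 6.556×10⁻¹⁹ J.
Energy delivered: (10.5 mW)(531 s) = 5.576 J.
Photons incident: 5.576 / 6.556×10⁻¹⁹ = 8.505×10¹⁸, i.e. 8.505×10¹⁸/6.022×10²³ = 1.412×10⁻⁵ mol.
Photons absorbed: 0.564 × 1.412×10⁻⁵ = 7.964×10⁻⁶ mol.
Product: Φ × n_abs = 0.20 × 7.964×10⁻⁶ = 1.593×10⁻⁶ mol.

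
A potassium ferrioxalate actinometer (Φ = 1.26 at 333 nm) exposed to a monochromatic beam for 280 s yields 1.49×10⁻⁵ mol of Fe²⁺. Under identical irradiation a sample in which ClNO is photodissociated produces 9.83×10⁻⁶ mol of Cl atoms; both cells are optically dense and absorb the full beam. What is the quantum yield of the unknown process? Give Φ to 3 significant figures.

Φ = 0.831

Photons absorbed by the actinometer: 1.49×10⁻⁵ / 1.26 = 1.183×10⁻⁵ mol.
Φ(unknown) = 9.83×10⁻⁶ / 1.183×10⁻⁵ = 0.831.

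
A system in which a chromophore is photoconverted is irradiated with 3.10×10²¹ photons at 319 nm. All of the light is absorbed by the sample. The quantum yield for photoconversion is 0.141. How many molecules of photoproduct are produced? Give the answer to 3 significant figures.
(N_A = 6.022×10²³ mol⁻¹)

Moles of photons: 3.10×10²¹ / 6.022×10²³ = 0.005148 mol.
Product: Φ × n_abs = 0.141 × 0.005148 = 7.259×10⁻⁴ mol.
As a count: 7.259×10⁻⁴ × 6.022×10²³ = 4.37×10²⁰.

4.37×10²⁰ molecules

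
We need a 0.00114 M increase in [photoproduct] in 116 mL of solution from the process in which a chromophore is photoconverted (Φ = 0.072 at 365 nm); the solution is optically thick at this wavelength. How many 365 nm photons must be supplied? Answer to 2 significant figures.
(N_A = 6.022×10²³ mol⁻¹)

1.1×10²¹ photons

Product: (0.00114 M)(0.116 L) = 1.322×10⁻⁴ mol.
Photons that must be absorbed: 1.322×10⁻⁴ / 0.072 = 0.001836 mol.
Photon count: 0.001836 × 6.022×10²³ = 1.1×10²¹.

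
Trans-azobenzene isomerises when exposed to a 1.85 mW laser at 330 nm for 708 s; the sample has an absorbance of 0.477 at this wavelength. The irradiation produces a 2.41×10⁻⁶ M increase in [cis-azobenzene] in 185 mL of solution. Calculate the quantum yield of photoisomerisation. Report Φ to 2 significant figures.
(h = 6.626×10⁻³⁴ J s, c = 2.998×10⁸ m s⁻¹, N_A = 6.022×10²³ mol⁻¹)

Product: (2.41×10⁻⁶ M)(0.185 L) = 4.458×10⁻⁷ mol.
Photon energy at 330 nm: hc/λ = (6.626×10⁻³⁴)(2.998×10⁸)/(330×10⁻⁹) = 6.020×10⁻¹⁹ J.
Energy delivered: (1.85 mW)(708 s) = 1.310 J.
Photons incident: 1.310 / 6.020×10⁻¹⁹ = 2.176×10¹⁸, i.e. 2.176×10¹⁸/6.022×10²³ = 3.613×10⁻⁶ mol.
Fraction absorbed: 1 − 10^(−0.477) = 0.6666.
Photons absorbed: 0.6666 × 3.613×10⁻⁶ = 2.408×10⁻⁶ mol.
Φ = 4.458×10⁻⁷ mol / 2.408×10⁻⁶ mol photons = 0.19.

Φ = 0.19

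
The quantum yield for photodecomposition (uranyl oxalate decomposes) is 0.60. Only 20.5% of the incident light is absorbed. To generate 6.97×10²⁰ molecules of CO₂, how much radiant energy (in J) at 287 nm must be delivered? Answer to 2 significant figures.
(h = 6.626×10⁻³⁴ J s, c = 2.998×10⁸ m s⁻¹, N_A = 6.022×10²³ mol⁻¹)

Product: 6.97×10²⁰ / 6.022×10²³ = 0.001157 mol.
Photons that must be absorbed: 0.001157 / 0.60 = 0.001928 mol.
Incident photons needed: 0.001928 / 0.205 = 0.009405 mol.
Photon energy: hc/λ = 6.922×10⁻¹⁹ J; per mole, 4.168×10⁵ J mol⁻¹.
Energy required: 0.009405 × 4.168×10⁵ = 3900 J.

3900 J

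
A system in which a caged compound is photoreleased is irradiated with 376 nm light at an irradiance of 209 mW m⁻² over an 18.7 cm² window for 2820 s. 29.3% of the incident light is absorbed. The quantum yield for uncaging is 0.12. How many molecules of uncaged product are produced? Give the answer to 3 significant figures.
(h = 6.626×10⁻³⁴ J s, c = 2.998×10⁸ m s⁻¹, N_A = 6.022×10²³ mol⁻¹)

Photon energy at 376 nm: hc/λ = (6.626×10⁻³⁴)(2.998×10⁸)/(376×10⁻⁹) = 5.283×10⁻¹⁹ J.
Energy delivered: (209 mW m⁻²)(18.7×10⁻⁴ m²)(2820 s) = 1.102 J.
Photons incident: 1.102 / 5.283×10⁻¹⁹ = 2.086×10¹⁸, i.e. 2.086×10¹⁸/6.022×10²³ = 3.464×10⁻⁶ mol.
Photons absorbed: 0.293 × 3.464×10⁻⁶ = 1.015×10⁻⁶ mol.
Product: Φ × n_abs = 0.12 × 1.015×10⁻⁶ = 1.218×10⁻⁷ mol.
As a count: 1.218×10⁻⁷ × 6.022×10²³ = 7.33×10¹⁶.

7.33×10¹⁶ molecules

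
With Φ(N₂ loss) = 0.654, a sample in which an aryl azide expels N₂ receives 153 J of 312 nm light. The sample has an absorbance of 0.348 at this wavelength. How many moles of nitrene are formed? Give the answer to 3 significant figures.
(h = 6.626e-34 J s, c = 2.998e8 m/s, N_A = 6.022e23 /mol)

Photon energy at 312 nm: hc/λ = (6.626e-34)(2.998e8)/(312e-9) = 6.367e-19 J.
Photons incident: 153 / 6.367e-19 = 2.403e20, i.e. 2.403e20/6.022e23 = 3.990e-4 mol.
Fraction absorbed: 1 − 10^(−0.348) = 0.5513.
Photons absorbed: 0.5513 × 3.990e-4 = 2.200e-4 mol.
Product: Φ × n_abs = 0.654 × 2.200e-4 = 1.439e-4 mol.

1.44e-4 mol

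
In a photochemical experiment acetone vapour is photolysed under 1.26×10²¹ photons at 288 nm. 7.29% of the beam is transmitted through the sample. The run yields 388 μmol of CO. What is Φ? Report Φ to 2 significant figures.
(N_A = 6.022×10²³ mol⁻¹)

Φ = 0.20

Product: 388 μmol = 3.88×10⁻⁴ mol.
Moles of photons: 1.26×10²¹ / 6.022×10²³ = 0.002092 mol.
Fraction absorbed: 1 − 7.29/100 = 0.9271.
Photons absorbed: 0.9271 × 0.002092 = 0.001939 mol.
Φ = 3.88×10⁻⁴ mol / 0.001939 mol photons = 0.20.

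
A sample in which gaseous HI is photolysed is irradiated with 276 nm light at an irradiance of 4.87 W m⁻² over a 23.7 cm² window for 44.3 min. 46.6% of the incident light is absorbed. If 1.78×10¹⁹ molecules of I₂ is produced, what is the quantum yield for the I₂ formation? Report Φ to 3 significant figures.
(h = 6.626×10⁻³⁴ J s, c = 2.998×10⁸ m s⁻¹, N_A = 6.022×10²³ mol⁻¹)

Φ = 0.896

Product: 1.78×10¹⁹ / 6.022×10²³ = 2.956×10⁻⁵ mol.
Photon energy at 276 nm: hc/λ = (6.626×10⁻³⁴)(2.998×10⁸)/(276×10⁻⁹) = 7.197×10⁻¹⁹ J.
Energy delivered: (4.87 W m⁻²)(23.7×10⁻⁴ m²)(2658 s) = 30.68 J.
Photons incident: 30.68 / 7.197×10⁻¹⁹ = 4.263×10¹⁹, i.e. 4.263×10¹⁹/6.022×10²³ = 7.079×10⁻⁵ mol.
Photons absorbed: 0.466 × 7.079×10⁻⁵ = 3.299×10⁻⁵ mol.
Φ = 2.956×10⁻⁵ mol / 3.299×10⁻⁵ mol photons = 0.896.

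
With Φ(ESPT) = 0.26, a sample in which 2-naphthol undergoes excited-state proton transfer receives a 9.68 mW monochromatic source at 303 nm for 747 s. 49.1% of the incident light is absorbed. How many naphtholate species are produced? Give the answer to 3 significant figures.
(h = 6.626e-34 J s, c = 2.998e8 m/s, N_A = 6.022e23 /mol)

1.41e18 species

Photon energy at 303 nm: hc/λ = (6.626e-34)(2.998e8)/(303e-9) = 6.556e-19 J.
Energy delivered: (9.68 mW)(747 s) = 7.231 J.
Photons incident: 7.231 / 6.556e-19 = 1.103e19, i.e. 1.103e19/6.022e23 = 1.832e-5 mol.
Photons absorbed: 0.491 × 1.832e-5 = 8.995e-6 mol.
Product: Φ × n_abs = 0.26 × 8.995e-6 = 2.339e-6 mol.
As a count: 2.339e-6 × 6.022e23 = 1.41e18.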